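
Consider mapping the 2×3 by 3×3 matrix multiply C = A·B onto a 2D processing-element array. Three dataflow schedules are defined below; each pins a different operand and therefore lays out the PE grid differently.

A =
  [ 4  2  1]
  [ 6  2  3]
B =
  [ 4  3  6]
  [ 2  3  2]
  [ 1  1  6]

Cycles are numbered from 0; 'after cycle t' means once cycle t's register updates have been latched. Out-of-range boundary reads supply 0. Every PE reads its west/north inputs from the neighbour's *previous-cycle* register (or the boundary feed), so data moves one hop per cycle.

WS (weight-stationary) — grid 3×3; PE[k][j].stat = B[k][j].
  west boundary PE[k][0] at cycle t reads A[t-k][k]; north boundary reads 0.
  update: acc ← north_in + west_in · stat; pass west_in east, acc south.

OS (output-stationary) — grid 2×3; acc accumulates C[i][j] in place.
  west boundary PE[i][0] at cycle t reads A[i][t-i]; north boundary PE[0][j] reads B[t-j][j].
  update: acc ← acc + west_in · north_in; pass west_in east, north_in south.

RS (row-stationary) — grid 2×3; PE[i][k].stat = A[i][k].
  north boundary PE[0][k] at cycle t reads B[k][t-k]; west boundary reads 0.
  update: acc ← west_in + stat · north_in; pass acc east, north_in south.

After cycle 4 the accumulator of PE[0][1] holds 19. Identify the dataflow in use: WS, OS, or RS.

dataflow = OS

WS [3×3] PE[0][1] across cycles:
  0: (0,1).acc=0  regs=<0,0>
  1: (0,1).acc=12  regs=<4,12>
  2: (0,1).acc=18  regs=<6,18>
  3: (0,1).acc=0  regs=<0,0>
  4: (0,1).acc=0  regs=<0,0>
OS [2×3] PE[0][1] across cycles:
  0: (0,1).acc=0  regs=<0,0>
  1: (0,1).acc=12  regs=<4,3>
  2: (0,1).acc=18  regs=<2,3>
  3: (0,1).acc=19  regs=<1,1>
  4: (0,1).acc=19  regs=<0,0>
RS [2×3] PE[0][1] across cycles:
  0: (0,1).acc=0  regs=<0,0>
  1: (0,1).acc=20  regs=<20,2>
  2: (0,1).acc=18  regs=<18,3>
  3: (0,1).acc=28  regs=<28,2>
  4: (0,1).acc=0  regs=<0,0>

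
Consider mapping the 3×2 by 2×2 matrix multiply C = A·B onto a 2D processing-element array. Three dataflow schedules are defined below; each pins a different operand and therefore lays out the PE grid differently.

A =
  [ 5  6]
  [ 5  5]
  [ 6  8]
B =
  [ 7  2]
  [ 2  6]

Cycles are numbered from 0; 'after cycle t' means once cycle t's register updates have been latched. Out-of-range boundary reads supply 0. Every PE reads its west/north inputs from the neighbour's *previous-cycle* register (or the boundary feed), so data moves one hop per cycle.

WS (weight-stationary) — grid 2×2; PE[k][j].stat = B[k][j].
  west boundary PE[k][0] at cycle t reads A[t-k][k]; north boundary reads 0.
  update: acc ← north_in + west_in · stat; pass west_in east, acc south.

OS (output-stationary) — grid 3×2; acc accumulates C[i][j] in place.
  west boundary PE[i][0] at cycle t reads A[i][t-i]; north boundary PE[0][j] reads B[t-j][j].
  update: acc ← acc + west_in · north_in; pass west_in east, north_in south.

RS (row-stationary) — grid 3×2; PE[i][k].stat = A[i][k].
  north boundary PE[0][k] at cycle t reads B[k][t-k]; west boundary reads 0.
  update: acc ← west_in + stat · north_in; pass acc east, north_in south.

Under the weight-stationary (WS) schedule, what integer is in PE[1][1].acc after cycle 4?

PE[1][1].acc = 60

WS 2×2: PE[1][1] cycle-by-cycle (with neighbour feeds):
  t=0 PE[0][1]: acc=0 h=0 v=0
  t=0 PE[1][0]: acc=0 h=0 v=0
  t=0 PE[1][1]: acc=0 h=0 v=0
  t=1 PE[0][1]: acc=10 h=5 v=10
  t=1 PE[1][0]: acc=47 h=6 v=47
  t=1 PE[1][1]: acc=0 h=0 v=0
  t=2 PE[0][1]: acc=10 h=5 v=10
  t=2 PE[1][0]: acc=45 h=5 v=45
  t=2 PE[1][1]: acc=46 h=6 v=46
  t=3 PE[0][1]: acc=12 h=6 v=12
  t=3 PE[1][0]: acc=58 h=8 v=58
  t=3 PE[1][1]: acc=40 h=5 v=40
  t=4 PE[0][1]: acc=0 h=0 v=0
  t=4 PE[1][0]: acc=0 h=0 v=0
  t=4 PE[1][1]: acc=60 h=8 v=60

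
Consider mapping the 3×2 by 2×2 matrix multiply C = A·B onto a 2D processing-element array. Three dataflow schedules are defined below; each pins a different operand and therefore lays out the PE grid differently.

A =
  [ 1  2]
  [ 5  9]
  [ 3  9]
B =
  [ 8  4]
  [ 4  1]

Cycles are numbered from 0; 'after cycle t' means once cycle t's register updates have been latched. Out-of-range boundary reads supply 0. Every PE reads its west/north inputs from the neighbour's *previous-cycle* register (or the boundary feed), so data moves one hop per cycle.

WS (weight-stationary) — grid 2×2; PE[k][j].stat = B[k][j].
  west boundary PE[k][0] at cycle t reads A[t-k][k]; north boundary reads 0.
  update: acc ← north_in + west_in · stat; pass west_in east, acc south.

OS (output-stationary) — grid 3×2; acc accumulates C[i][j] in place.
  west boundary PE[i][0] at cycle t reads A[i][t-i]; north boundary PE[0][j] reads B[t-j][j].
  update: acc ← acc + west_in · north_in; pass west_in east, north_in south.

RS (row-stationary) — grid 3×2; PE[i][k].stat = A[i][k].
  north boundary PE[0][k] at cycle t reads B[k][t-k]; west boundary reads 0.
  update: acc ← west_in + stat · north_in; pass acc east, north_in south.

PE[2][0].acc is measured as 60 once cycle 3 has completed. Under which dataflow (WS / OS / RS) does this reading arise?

dataflow = OS

— WS: 2×2 array has no PE[2][0].
OS [3×2] PE[2][0] across cycles:
  [0] (2,0) acc=0 (h:0 v:0)
  [1] (2,0) acc=0 (h:0 v:0)
  [2] (2,0) acc=24 (h:3 v:8)
  [3] (2,0) acc=60 (h:9 v:4)
RS [3×2] PE[2][0] across cycles:
  [0] (2,0) acc=0 (h:0 v:0)
  [1] (2,0) acc=0 (h:0 v:0)
  [2] (2,0) acc=24 (h:24 v:8)
  [3] (2,0) acc=12 (h:12 v:4)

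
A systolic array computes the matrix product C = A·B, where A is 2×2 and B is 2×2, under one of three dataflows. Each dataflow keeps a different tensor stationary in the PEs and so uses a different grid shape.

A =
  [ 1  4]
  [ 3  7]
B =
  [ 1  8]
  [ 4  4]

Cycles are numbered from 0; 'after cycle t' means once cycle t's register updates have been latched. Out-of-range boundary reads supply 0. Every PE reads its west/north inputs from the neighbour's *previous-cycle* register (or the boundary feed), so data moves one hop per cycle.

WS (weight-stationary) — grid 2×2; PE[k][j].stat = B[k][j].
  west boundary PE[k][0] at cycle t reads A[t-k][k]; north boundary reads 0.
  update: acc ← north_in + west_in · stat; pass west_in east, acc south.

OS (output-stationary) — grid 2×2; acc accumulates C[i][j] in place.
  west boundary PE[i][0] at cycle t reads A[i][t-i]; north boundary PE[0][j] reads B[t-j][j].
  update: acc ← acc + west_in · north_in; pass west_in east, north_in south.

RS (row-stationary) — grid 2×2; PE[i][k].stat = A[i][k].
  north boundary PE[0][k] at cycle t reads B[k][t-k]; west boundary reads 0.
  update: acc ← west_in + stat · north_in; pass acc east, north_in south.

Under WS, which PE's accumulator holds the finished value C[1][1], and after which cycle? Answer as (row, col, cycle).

WS — PE[1][1] is where C[1][1] collects:
  after 0 — PE[1][1] acc=0, pass-E 0, pass-S 0
  after 1 — PE[1][1] acc=0, pass-E 0, pass-S 0
  after 2 — PE[1][1] acc=24, pass-E 4, pass-S 24
  after 3 — PE[1][1] acc=52, pass-E 7, pass-S 52

(row, col, cycle) = (1, 1, 3)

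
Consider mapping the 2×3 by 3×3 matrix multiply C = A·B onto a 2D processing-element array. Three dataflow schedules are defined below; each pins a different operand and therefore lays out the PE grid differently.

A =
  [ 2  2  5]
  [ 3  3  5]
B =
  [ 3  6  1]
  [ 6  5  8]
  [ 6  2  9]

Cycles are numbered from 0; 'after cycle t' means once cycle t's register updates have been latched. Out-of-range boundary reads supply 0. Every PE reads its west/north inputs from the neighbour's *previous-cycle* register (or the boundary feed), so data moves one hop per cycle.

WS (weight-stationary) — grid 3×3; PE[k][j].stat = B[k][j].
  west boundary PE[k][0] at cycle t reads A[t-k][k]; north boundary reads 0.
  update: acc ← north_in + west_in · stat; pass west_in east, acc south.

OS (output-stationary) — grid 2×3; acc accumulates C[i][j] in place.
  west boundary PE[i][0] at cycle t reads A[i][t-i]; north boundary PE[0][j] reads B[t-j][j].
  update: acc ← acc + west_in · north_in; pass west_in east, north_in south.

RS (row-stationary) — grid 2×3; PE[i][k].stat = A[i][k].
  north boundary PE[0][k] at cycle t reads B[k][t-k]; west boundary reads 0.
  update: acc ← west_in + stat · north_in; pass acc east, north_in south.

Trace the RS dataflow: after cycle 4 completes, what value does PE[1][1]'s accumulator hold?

RS (2×3). Following PE[1][1] plus its west/north inputs:
  after 0 — PE[0][1] acc=0, pass-E 0, pass-S 0
  after 0 — PE[1][0] acc=0, pass-E 0, pass-S 0
  after 0 — PE[1][1] acc=0, pass-E 0, pass-S 0
  after 1 — PE[0][1] acc=18, pass-E 18, pass-S 6
  after 1 — PE[1][0] acc=9, pass-E 9, pass-S 3
  after 1 — PE[1][1] acc=0, pass-E 0, pass-S 0
  after 2 — PE[0][1] acc=22, pass-E 22, pass-S 5
  after 2 — PE[1][0] acc=18, pass-E 18, pass-S 6
  after 2 — PE[1][1] acc=27, pass-E 27, pass-S 6
  after 3 — PE[0][1] acc=18, pass-E 18, pass-S 8
  after 3 — PE[1][0] acc=3, pass-E 3, pass-S 1
  after 3 — PE[1][1] acc=33, pass-E 33, pass-S 5
  after 4 — PE[0][1] acc=0, pass-E 0, pass-S 0
  after 4 — PE[1][0] acc=0, pass-E 0, pass-S 0
  after 4 — PE[1][1] acc=27, pass-E 27, pass-S 8

PE[1][1].acc = 27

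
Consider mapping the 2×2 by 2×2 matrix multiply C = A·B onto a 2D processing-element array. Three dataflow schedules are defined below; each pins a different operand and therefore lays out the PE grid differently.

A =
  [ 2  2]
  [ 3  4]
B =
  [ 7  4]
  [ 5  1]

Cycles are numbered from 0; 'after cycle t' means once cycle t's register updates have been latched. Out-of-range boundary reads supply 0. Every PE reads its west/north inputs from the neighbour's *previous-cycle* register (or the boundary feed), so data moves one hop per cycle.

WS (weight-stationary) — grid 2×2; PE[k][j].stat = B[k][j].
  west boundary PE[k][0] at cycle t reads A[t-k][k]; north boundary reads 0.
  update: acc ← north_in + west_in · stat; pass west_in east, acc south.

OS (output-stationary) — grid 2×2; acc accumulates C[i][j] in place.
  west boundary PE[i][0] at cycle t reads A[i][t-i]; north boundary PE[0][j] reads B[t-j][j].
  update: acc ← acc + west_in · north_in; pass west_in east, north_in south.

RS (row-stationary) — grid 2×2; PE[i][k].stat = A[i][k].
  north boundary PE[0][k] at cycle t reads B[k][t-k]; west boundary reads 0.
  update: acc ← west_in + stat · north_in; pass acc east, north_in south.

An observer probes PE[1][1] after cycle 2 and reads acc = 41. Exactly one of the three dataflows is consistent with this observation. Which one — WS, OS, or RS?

— WS: 2×2; PE[1][1] trace:
  t=0 PE[1][1]: acc=0 h=0 v=0
  t=1 PE[1][1]: acc=0 h=0 v=0
  t=2 PE[1][1]: acc=10 h=2 v=10
— OS: 2×2; PE[1][1] trace:
  t=0 PE[1][1]: acc=0 h=0 v=0
  t=1 PE[1][1]: acc=0 h=0 v=0
  t=2 PE[1][1]: acc=12 h=3 v=4
— RS: 2×2; PE[1][1] trace:
  t=0 PE[1][1]: acc=0 h=0 v=0
  t=1 PE[1][1]: acc=0 h=0 v=0
  t=2 PE[1][1]: acc=41 h=41 v=5

dataflow = RS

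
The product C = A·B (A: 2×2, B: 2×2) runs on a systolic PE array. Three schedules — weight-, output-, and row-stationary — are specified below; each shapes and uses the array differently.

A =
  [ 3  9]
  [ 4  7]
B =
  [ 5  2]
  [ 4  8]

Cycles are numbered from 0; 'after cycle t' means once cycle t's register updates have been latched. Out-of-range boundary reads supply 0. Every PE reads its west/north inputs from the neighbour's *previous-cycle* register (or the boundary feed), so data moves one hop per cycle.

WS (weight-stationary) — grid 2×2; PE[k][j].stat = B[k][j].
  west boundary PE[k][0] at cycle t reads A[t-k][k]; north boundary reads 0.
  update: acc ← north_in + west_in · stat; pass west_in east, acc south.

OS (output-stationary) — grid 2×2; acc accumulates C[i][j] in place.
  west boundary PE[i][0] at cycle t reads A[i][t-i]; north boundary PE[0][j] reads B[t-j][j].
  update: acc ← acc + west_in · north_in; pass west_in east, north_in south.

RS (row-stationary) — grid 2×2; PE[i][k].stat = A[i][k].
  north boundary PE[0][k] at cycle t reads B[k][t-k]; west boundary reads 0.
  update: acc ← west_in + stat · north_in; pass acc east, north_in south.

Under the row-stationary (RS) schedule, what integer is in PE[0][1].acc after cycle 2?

PE[0][1].acc = 78

RS (2×2). Following PE[0][1] plus its west/north inputs:
  @0  [0,0]  acc 15  |  →15  ↓5
  @0  [0,1]  acc 0  |  →0  ↓0
  @1  [0,0]  acc 6  |  →6  ↓2
  @1  [0,1]  acc 51  |  →51  ↓4
  @2  [0,0]  acc 0  |  →0  ↓0
  @2  [0,1]  acc 78  |  →78  ↓8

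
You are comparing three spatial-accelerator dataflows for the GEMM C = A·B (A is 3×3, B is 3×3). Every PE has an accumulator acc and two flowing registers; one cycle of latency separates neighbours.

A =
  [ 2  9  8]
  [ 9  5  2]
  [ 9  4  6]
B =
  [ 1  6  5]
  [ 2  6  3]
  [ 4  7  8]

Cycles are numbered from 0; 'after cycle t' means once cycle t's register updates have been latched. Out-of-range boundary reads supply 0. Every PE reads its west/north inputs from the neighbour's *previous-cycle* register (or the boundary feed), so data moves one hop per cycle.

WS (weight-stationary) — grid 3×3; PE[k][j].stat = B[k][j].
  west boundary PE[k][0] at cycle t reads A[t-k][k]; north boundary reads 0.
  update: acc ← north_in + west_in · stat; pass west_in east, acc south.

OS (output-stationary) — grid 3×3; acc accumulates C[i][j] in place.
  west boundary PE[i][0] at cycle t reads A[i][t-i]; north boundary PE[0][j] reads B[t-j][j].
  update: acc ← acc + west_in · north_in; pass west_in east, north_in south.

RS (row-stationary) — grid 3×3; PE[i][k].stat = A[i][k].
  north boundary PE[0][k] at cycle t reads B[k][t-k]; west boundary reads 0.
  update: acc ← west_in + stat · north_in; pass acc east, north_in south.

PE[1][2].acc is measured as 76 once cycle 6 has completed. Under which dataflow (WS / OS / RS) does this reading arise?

WS [3×3] PE[1][2] across cycles:
  @0  [1,2]  acc 0  |  →0  ↓0
  @1  [1,2]  acc 0  |  →0  ↓0
  @2  [1,2]  acc 0  |  →0  ↓0
  @3  [1,2]  acc 37  |  →9  ↓37
  @4  [1,2]  acc 60  |  →5  ↓60
  @5  [1,2]  acc 57  |  →4  ↓57
  @6  [1,2]  acc 0  |  →0  ↓0
OS [3×3] PE[1][2] across cycles:
  @0  [1,2]  acc 0  |  →0  ↓0
  @1  [1,2]  acc 0  |  →0  ↓0
  @2  [1,2]  acc 0  |  →0  ↓0
  @3  [1,2]  acc 45  |  →9  ↓5
  @4  [1,2]  acc 60  |  →5  ↓3
  @5  [1,2]  acc 76  |  →2  ↓8
  @6  [1,2]  acc 76  |  →0  ↓0
RS [3×3] PE[1][2] across cycles:
  @0  [1,2]  acc 0  |  →0  ↓0
  @1  [1,2]  acc 0  |  →0  ↓0
  @2  [1,2]  acc 0  |  →0  ↓0
  @3  [1,2]  acc 27  |  →27  ↓4
  @4  [1,2]  acc 98  |  →98  ↓7
  @5  [1,2]  acc 76  |  →76  ↓8
  @6  [1,2]  acc 0  |  →0  ↓0

dataflow = OS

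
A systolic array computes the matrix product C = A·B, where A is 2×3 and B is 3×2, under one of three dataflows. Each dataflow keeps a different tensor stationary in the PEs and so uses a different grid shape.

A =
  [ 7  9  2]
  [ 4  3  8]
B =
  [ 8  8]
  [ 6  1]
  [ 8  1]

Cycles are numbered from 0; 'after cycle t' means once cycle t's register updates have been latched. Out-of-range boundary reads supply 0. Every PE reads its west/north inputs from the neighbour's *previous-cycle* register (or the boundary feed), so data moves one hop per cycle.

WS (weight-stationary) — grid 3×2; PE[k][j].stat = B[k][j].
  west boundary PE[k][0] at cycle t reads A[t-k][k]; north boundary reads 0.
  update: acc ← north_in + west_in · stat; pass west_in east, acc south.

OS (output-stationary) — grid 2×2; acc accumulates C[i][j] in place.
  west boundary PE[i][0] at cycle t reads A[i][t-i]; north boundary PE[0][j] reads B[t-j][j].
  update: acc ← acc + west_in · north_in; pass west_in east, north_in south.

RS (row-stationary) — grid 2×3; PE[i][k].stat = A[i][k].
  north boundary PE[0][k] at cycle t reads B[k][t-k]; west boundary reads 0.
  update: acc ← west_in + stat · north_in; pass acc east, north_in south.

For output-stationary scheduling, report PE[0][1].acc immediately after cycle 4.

PE[0][1].acc = 67

OS 2×2: PE[0][1] cycle-by-cycle (with neighbour feeds):
  step 0 · PE0,0: acc=56; fwd→7 fwd↓8
  step 0 · PE0,1: acc=0; fwd→0 fwd↓0
  step 1 · PE0,0: acc=110; fwd→9 fwd↓6
  step 1 · PE0,1: acc=56; fwd→7 fwd↓8
  step 2 · PE0,0: acc=126; fwd→2 fwd↓8
  step 2 · PE0,1: acc=65; fwd→9 fwd↓1
  step 3 · PE0,0: acc=126; fwd→0 fwd↓0
  step 3 · PE0,1: acc=67; fwd→2 fwd↓1
  step 4 · PE0,0: acc=126; fwd→0 fwd↓0
  step 4 · PE0,1: acc=67; fwd→0 fwd↓0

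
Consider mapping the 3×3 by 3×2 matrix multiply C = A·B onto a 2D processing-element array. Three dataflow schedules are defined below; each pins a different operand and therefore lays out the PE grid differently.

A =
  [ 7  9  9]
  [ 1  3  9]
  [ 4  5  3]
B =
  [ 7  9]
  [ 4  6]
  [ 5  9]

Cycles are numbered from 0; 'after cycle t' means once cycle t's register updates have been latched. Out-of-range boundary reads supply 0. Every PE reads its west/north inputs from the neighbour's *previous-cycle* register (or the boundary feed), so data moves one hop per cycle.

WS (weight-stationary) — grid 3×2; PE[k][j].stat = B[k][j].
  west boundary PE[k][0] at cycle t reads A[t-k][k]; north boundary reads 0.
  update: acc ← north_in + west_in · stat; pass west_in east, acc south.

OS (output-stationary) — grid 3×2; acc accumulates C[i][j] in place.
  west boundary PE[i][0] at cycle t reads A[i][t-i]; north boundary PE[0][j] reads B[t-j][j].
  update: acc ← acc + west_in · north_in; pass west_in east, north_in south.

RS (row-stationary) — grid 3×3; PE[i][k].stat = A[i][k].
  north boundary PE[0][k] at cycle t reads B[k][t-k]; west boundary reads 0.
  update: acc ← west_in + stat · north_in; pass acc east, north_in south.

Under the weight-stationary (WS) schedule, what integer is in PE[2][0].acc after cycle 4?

PE[2][0].acc = 63

WS 3×2: PE[2][0] cycle-by-cycle (with neighbour feeds):
  0: (1,0).acc=0  regs=<0,0>
  0: (2,0).acc=0  regs=<0,0>
  1: (1,0).acc=85  regs=<9,85>
  1: (2,0).acc=0  regs=<0,0>
  2: (1,0).acc=19  regs=<3,19>
  2: (2,0).acc=130  regs=<9,130>
  3: (1,0).acc=48  regs=<5,48>
  3: (2,0).acc=64  regs=<9,64>
  4: (1,0).acc=0  regs=<0,0>
  4: (2,0).acc=63  regs=<3,63>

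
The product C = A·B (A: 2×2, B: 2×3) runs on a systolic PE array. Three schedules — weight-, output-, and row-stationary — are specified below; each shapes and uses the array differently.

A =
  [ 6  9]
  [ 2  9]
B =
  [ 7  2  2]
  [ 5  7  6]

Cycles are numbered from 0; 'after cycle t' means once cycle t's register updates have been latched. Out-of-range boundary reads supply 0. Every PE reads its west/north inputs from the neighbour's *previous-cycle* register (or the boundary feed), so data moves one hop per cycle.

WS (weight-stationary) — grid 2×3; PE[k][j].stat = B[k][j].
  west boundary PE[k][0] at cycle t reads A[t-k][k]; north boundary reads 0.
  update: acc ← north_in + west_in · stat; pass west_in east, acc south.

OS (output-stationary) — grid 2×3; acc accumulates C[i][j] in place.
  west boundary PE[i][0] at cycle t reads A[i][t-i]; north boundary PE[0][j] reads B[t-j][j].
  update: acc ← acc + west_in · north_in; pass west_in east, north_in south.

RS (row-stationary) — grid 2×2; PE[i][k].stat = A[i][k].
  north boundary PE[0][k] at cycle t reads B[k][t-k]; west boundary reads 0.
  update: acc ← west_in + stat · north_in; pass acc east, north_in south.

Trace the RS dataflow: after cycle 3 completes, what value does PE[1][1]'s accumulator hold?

Tracing RS — 2×2 array, target PE[1][1]:
  t=0 PE[0][1]: acc=0 h=0 v=0
  t=0 PE[1][0]: acc=0 h=0 v=0
  t=0 PE[1][1]: acc=0 h=0 v=0
  t=1 PE[0][1]: acc=87 h=87 v=5
  t=1 PE[1][0]: acc=14 h=14 v=7
  t=1 PE[1][1]: acc=0 h=0 v=0
  t=2 PE[0][1]: acc=75 h=75 v=7
  t=2 PE[1][0]: acc=4 h=4 v=2
  t=2 PE[1][1]: acc=59 h=59 v=5
  t=3 PE[0][1]: acc=66 h=66 v=6
  t=3 PE[1][0]: acc=4 h=4 v=2
  t=3 PE[1][1]: acc=67 h=67 v=7

PE[1][1].acc = 67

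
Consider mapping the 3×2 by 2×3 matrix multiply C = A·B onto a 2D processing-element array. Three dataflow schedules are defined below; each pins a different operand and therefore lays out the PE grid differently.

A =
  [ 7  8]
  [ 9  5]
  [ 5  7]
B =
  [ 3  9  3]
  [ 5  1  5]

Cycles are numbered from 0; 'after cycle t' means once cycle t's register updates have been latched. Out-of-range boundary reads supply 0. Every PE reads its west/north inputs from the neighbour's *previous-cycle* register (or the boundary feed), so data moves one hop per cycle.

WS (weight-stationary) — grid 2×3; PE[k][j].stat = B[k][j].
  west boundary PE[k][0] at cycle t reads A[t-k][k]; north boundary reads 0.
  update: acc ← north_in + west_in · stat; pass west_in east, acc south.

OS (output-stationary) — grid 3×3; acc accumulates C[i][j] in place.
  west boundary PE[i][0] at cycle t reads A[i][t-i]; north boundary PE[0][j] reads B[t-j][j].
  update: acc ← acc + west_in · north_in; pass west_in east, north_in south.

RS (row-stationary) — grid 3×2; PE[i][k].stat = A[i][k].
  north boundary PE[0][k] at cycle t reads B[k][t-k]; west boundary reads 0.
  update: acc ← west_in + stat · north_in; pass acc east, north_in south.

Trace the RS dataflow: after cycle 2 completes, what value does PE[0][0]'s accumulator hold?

PE[0][0].acc = 21

Tracing RS — 3×2 array, target PE[0][0]:
  after 0 — PE[0][0] acc=21, pass-E 21, pass-S 3
  after 1 — PE[0][0] acc=63, pass-E 63, pass-S 9
  after 2 — PE[0][0] acc=21, pass-E 21, pass-S 3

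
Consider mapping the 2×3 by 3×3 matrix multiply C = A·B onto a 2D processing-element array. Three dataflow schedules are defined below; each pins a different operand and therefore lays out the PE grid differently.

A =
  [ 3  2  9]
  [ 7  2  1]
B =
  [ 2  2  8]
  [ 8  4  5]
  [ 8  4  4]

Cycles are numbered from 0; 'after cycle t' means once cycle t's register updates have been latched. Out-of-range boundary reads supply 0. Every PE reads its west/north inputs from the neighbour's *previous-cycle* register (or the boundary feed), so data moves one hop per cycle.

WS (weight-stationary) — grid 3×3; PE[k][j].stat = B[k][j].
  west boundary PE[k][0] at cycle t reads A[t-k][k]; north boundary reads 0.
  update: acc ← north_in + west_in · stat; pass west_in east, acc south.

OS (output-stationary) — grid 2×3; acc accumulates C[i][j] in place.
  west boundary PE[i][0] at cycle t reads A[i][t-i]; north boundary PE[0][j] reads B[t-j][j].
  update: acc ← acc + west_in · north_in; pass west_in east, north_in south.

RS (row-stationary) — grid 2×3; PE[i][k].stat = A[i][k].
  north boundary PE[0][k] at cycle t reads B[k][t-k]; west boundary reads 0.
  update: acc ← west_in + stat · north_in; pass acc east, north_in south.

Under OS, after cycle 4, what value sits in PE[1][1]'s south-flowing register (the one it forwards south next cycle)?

Tracing OS — 2×3 array, target PE[1][1]:
  cycle 0: PE[0][1] → acc 0, east 0, south 0
  cycle 0: PE[1][0] → acc 0, east 0, south 0
  cycle 0: PE[1][1] → acc 0, east 0, south 0
  cycle 1: PE[0][1] → acc 6, east 3, south 2
  cycle 1: PE[1][0] → acc 14, east 7, south 2
  cycle 1: PE[1][1] → acc 0, east 0, south 0
  cycle 2: PE[0][1] → acc 14, east 2, south 4
  cycle 2: PE[1][0] → acc 30, east 2, south 8
  cycle 2: PE[1][1] → acc 14, east 7, south 2
  cycle 3: PE[0][1] → acc 50, east 9, south 4
  cycle 3: PE[1][0] → acc 38, east 1, south 8
  cycle 3: PE[1][1] → acc 22, east 2, south 4
  cycle 4: PE[0][1] → acc 50, east 0, south 0
  cycle 4: PE[1][0] → acc 38, east 0, south 0
  cycle 4: PE[1][1] → acc 26, east 1, south 4

register = 4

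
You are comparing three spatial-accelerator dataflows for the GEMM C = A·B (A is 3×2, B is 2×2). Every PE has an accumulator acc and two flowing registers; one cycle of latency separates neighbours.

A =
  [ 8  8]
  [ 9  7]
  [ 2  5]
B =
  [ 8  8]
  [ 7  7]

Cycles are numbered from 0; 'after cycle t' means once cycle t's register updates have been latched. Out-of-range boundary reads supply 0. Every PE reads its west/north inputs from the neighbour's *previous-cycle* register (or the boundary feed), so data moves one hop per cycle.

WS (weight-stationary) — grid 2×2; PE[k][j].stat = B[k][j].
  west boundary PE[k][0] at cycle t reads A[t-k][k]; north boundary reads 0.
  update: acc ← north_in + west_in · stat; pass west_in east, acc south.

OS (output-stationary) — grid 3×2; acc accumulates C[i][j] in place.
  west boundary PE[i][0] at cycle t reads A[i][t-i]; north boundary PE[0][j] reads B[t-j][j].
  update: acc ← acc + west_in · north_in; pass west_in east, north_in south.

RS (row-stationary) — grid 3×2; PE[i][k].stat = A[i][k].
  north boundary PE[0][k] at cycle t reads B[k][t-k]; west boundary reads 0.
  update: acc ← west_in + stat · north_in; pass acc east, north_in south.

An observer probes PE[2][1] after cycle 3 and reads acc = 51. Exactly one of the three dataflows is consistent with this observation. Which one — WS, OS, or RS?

WS: PE[2][1] is outside its 2×2 grid.
— OS: 3×2; PE[2][1] trace:
  after 0 — PE[2][1] acc=0, pass-E 0, pass-S 0
  after 1 — PE[2][1] acc=0, pass-E 0, pass-S 0
  after 2 — PE[2][1] acc=0, pass-E 0, pass-S 0
  after 3 — PE[2][1] acc=16, pass-E 2, pass-S 8
— RS: 3×2; PE[2][1] trace:
  after 0 — PE[2][1] acc=0, pass-E 0, pass-S 0
  after 1 — PE[2][1] acc=0, pass-E 0, pass-S 0
  after 2 — PE[2][1] acc=0, pass-E 0, pass-S 0
  after 3 — PE[2][1] acc=51, pass-E 51, pass-S 7

dataflow = RS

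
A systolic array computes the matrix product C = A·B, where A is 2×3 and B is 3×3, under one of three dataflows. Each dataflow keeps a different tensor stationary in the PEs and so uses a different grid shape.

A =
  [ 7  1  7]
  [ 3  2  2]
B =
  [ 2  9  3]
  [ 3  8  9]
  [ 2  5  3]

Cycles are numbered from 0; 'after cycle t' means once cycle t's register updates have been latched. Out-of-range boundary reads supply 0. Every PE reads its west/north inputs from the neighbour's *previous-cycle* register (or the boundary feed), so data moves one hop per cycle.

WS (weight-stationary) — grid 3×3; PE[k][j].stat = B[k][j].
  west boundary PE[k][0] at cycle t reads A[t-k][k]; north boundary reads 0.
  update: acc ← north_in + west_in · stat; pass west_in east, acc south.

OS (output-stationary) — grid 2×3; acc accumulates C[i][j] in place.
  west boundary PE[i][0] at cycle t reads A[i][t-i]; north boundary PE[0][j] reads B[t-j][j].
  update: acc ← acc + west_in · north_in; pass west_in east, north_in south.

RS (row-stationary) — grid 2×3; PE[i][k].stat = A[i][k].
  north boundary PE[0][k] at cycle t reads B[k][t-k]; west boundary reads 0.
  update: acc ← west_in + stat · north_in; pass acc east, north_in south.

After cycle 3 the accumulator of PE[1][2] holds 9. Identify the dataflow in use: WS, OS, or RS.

WS (3×3 grid), PE[1][2]:
  0: (1,2).acc=0  regs=<0,0>
  1: (1,2).acc=0  regs=<0,0>
  2: (1,2).acc=0  regs=<0,0>
  3: (1,2).acc=30  regs=<1,30>
OS (2×3 grid), PE[1][2]:
  0: (1,2).acc=0  regs=<0,0>
  1: (1,2).acc=0  regs=<0,0>
  2: (1,2).acc=0  regs=<0,0>
  3: (1,2).acc=9  regs=<3,3>
RS (2×3 grid), PE[1][2]:
  0: (1,2).acc=0  regs=<0,0>
  1: (1,2).acc=0  regs=<0,0>
  2: (1,2).acc=0  regs=<0,0>
  3: (1,2).acc=16  regs=<16,2>

dataflow = OS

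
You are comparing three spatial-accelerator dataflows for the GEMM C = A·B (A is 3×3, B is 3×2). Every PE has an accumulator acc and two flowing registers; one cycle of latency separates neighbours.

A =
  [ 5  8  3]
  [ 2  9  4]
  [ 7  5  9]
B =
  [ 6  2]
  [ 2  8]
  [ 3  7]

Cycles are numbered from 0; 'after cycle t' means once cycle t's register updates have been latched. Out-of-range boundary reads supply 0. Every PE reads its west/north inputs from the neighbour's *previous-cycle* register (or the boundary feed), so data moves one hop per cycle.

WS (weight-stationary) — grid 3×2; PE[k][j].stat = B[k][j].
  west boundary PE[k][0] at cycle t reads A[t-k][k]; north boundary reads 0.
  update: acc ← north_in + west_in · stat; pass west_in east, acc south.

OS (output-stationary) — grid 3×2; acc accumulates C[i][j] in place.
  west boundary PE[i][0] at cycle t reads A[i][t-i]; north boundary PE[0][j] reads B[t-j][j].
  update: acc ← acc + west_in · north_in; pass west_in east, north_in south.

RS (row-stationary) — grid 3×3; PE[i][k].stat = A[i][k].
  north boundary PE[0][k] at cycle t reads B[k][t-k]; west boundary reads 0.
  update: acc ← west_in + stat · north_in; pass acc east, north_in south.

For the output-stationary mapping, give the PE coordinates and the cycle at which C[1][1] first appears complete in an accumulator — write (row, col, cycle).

(row, col, cycle) = (1, 1, 4)

OS: C[1][1] accumulates in PE[1][1]:
  @0  [1,1]  acc 0  |  →0  ↓0
  @1  [1,1]  acc 0  |  →0  ↓0
  @2  [1,1]  acc 4  |  →2  ↓2
  @3  [1,1]  acc 76  |  →9  ↓8
  @4  [1,1]  acc 104  |  →4  ↓7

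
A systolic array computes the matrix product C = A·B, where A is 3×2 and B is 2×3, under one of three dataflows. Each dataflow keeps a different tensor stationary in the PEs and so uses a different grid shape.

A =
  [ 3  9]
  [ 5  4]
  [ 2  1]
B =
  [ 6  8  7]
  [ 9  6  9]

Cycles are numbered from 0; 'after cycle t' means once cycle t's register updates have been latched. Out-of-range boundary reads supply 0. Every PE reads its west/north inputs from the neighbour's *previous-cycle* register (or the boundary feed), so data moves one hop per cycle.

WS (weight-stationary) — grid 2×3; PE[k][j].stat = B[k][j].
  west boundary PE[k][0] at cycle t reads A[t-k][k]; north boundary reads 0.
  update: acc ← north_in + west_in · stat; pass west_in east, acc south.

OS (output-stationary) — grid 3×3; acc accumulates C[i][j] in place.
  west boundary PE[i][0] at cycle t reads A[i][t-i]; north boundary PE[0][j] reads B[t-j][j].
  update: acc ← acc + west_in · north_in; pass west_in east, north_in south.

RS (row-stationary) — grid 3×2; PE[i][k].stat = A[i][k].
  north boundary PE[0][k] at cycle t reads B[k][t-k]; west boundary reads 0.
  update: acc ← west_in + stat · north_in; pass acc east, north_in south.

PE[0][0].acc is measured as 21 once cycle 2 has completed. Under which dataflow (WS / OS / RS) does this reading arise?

dataflow = RS

WS [2×3] PE[0][0] across cycles:
  0: (0,0).acc=18  regs=<3,18>
  1: (0,0).acc=30  regs=<5,30>
  2: (0,0).acc=12  regs=<2,12>
OS [3×3] PE[0][0] across cycles:
  0: (0,0).acc=18  regs=<3,6>
  1: (0,0).acc=99  regs=<9,9>
  2: (0,0).acc=99  regs=<0,0>
RS [3×2] PE[0][0] across cycles:
  0: (0,0).acc=18  regs=<18,6>
  1: (0,0).acc=24  regs=<24,8>
  2: (0,0).acc=21  regs=<21,7>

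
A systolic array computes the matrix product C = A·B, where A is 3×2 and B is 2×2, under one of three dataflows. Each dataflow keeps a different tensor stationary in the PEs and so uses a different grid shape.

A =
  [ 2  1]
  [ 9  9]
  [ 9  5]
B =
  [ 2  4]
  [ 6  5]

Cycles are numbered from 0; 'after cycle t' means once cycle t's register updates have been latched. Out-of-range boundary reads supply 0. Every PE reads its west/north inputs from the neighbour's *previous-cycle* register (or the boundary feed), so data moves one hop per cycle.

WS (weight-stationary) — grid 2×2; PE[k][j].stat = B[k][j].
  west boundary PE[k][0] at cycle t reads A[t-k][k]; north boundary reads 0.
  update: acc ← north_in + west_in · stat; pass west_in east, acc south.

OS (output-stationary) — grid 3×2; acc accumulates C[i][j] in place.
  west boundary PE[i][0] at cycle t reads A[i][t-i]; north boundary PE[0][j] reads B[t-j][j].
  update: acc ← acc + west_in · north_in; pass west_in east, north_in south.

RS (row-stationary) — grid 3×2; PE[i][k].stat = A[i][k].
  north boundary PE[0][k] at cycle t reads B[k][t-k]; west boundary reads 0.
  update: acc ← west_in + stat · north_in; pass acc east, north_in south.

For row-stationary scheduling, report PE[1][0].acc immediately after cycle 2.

Tracing RS — 3×2 array, target PE[1][0]:
  t=0 PE[0][0]: acc=4 h=4 v=2
  t=0 PE[1][0]: acc=0 h=0 v=0
  t=1 PE[0][0]: acc=8 h=8 v=4
  t=1 PE[1][0]: acc=18 h=18 v=2
  t=2 PE[0][0]: acc=0 h=0 v=0
  t=2 PE[1][0]: acc=36 h=36 v=4

PE[1][0].acc = 36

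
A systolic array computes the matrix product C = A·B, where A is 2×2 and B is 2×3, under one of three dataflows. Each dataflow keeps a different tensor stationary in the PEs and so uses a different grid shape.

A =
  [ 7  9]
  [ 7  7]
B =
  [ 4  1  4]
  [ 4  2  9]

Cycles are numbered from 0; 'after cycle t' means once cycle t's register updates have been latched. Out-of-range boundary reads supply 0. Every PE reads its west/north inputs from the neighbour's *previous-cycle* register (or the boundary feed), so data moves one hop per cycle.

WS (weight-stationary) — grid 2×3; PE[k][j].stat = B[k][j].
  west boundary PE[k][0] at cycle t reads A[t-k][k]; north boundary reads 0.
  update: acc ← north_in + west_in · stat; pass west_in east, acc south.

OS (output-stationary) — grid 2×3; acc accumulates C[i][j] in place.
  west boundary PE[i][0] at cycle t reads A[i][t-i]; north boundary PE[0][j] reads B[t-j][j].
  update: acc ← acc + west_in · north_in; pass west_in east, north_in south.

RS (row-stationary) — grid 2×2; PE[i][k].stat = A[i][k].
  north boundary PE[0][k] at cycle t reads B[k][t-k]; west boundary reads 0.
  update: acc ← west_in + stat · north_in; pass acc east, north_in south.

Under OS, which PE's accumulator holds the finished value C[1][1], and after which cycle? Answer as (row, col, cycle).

Under OS, C[1][1] lands at PE[1][1]:
  step 0 · PE1,1: acc=0; fwd→0 fwd↓0
  step 1 · PE1,1: acc=0; fwd→0 fwd↓0
  step 2 · PE1,1: acc=7; fwd→7 fwd↓1
  step 3 · PE1,1: acc=21; fwd→7 fwd↓2

(row, col, cycle) = (1, 1, 3)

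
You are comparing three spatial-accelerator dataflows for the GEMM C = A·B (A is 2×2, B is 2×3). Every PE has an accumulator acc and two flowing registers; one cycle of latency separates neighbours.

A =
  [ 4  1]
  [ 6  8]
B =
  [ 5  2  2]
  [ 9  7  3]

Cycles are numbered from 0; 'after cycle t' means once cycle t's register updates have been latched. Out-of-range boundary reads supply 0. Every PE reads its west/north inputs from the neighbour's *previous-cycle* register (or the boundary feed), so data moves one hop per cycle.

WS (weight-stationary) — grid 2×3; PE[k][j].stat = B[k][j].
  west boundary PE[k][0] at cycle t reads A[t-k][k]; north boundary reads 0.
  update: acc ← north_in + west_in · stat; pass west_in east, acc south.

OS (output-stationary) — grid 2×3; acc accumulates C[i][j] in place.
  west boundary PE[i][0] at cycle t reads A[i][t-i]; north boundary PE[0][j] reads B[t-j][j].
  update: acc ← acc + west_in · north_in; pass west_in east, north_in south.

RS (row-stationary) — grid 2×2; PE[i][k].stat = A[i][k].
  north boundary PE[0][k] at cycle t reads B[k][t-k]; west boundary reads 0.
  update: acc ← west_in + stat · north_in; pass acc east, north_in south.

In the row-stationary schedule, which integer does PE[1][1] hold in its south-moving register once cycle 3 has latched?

RS (2×2). Following PE[1][1] plus its west/north inputs:
  [0] (0,1) acc=0 (h:0 v:0)
  [0] (1,0) acc=0 (h:0 v:0)
  [0] (1,1) acc=0 (h:0 v:0)
  [1] (0,1) acc=29 (h:29 v:9)
  [1] (1,0) acc=30 (h:30 v:5)
  [1] (1,1) acc=0 (h:0 v:0)
  [2] (0,1) acc=15 (h:15 v:7)
  [2] (1,0) acc=12 (h:12 v:2)
  [2] (1,1) acc=102 (h:102 v:9)
  [3] (0,1) acc=11 (h:11 v:3)
  [3] (1,0) acc=12 (h:12 v:2)
  [3] (1,1) acc=68 (h:68 v:7)

register = 7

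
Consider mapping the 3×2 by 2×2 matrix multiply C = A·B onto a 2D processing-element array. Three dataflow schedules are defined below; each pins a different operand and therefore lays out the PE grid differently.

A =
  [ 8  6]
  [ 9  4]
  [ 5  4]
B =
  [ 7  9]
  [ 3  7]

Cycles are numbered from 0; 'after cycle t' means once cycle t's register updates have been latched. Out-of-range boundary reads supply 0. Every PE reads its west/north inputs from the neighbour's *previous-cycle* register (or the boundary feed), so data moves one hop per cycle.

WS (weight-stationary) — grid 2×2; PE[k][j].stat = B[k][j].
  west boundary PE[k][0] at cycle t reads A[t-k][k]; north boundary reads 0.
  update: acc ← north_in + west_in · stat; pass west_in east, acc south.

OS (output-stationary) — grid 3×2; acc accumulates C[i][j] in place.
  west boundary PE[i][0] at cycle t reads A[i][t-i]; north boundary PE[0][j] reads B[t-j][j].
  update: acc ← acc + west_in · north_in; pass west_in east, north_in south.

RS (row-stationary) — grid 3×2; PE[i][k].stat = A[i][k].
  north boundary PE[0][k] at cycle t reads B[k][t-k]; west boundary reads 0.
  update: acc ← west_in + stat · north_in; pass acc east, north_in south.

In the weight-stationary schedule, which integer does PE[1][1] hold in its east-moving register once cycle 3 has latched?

WS 2×2: PE[1][1] cycle-by-cycle (with neighbour feeds):
  @0  [0,1]  acc 0  |  →0  ↓0
  @0  [1,0]  acc 0  |  →0  ↓0
  @0  [1,1]  acc 0  |  →0  ↓0
  @1  [0,1]  acc 72  |  →8  ↓72
  @1  [1,0]  acc 74  |  →6  ↓74
  @1  [1,1]  acc 0  |  →0  ↓0
  @2  [0,1]  acc 81  |  →9  ↓81
  @2  [1,0]  acc 75  |  →4  ↓75
  @2  [1,1]  acc 114  |  →6  ↓114
  @3  [0,1]  acc 45  |  →5  ↓45
  @3  [1,0]  acc 47  |  →4  ↓47
  @3  [1,1]  acc 109  |  →4  ↓109

register = 4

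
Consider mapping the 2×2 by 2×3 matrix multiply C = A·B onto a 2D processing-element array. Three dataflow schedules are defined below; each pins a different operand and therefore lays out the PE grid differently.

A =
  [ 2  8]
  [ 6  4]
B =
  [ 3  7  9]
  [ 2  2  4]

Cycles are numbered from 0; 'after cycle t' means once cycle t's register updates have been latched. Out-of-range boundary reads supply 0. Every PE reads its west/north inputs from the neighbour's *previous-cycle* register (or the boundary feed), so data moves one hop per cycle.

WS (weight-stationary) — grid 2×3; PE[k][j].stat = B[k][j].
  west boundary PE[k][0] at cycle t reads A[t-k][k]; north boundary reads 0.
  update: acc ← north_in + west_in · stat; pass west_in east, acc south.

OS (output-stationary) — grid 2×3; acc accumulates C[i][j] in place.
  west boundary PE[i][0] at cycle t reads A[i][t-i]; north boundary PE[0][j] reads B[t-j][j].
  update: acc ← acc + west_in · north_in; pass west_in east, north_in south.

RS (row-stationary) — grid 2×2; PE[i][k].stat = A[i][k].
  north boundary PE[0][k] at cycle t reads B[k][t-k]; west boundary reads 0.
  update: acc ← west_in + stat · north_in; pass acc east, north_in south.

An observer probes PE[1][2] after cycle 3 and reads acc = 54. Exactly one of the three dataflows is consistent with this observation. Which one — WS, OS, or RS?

dataflow = OS

WS [2×3] PE[1][2] across cycles:
  [0] (1,2) acc=0 (h:0 v:0)
  [1] (1,2) acc=0 (h:0 v:0)
  [2] (1,2) acc=0 (h:0 v:0)
  [3] (1,2) acc=50 (h:8 v:50)
OS [2×3] PE[1][2] across cycles:
  [0] (1,2) acc=0 (h:0 v:0)
  [1] (1,2) acc=0 (h:0 v:0)
  [2] (1,2) acc=0 (h:0 v:0)
  [3] (1,2) acc=54 (h:6 v:9)
— RS: 2×2 array has no PE[1][2].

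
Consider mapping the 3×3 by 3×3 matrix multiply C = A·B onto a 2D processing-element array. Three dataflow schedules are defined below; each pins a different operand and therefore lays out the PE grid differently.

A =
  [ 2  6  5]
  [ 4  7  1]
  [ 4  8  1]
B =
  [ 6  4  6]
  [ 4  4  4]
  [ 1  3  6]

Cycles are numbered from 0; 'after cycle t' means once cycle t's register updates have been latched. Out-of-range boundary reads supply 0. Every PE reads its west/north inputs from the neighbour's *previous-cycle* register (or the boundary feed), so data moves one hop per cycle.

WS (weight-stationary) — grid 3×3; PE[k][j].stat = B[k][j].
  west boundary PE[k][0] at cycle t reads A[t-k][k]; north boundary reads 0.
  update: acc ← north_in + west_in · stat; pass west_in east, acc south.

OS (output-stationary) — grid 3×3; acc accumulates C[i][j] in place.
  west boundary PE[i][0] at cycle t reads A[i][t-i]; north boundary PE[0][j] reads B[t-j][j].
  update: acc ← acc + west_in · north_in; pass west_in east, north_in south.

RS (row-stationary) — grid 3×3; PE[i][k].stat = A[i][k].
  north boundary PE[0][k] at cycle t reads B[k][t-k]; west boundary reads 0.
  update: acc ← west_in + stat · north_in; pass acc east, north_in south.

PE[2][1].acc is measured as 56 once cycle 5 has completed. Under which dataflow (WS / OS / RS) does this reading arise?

Under WS (3×3), PE[2][1]:
  c0 r2c1: 0 / 0 / 0
  c1 r2c1: 0 / 0 / 0
  c2 r2c1: 0 / 0 / 0
  c3 r2c1: 47 / 5 / 47
  c4 r2c1: 47 / 1 / 47
  c5 r2c1: 51 / 1 / 51
Under OS (3×3), PE[2][1]:
  c0 r2c1: 0 / 0 / 0
  c1 r2c1: 0 / 0 / 0
  c2 r2c1: 0 / 0 / 0
  c3 r2c1: 16 / 4 / 4
  c4 r2c1: 48 / 8 / 4
  c5 r2c1: 51 / 1 / 3
Under RS (3×3), PE[2][1]:
  c0 r2c1: 0 / 0 / 0
  c1 r2c1: 0 / 0 / 0
  c2 r2c1: 0 / 0 / 0
  c3 r2c1: 56 / 56 / 4
  c4 r2c1: 48 / 48 / 4
  c5 r2c1: 56 / 56 / 4

dataflow = RS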